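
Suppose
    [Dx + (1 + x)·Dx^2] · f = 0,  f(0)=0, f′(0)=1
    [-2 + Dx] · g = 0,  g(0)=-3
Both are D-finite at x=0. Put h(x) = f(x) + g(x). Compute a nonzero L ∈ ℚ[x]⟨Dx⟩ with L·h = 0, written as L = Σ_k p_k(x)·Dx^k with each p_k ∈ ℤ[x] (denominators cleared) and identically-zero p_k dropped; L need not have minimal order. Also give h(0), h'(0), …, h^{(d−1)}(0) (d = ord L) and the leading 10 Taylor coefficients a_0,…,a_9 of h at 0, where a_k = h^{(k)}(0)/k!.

f: a_k = 0, 1, -1/2, 1/3, -1/4, 1/5, -1/6, 1/7, -1/8, 1/9, …
g: a_k = -3, -6, -6, -4, -2, -4/5, -4/15, -8/105, -2/105, -4/945, …
f+g: L₀ = lclm(L_f,L_g), ord ≤ 2+1.
L = (-8 - 4·x)·Dx + (-2 - 8·x - 4·x^2)·Dx^2 + (3 + 5·x + 2·x^2)·Dx^3  (order 3).
h: a_k = -3, -5, -13/2, -11/3, -9/4, -3/5, -13/30, 1/15, -121/840, 101/945, …
ICs: h(0) = -3, h′(0) = -5, h′′(0) = -13.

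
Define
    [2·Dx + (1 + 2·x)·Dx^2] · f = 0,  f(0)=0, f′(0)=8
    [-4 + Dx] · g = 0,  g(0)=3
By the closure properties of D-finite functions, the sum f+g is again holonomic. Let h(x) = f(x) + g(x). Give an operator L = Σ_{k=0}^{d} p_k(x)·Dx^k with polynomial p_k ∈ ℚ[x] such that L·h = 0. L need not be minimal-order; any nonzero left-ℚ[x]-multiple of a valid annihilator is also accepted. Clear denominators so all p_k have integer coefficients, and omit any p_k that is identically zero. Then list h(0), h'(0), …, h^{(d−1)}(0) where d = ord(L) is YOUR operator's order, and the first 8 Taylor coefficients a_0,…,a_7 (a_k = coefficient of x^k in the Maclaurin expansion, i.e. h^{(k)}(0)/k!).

f: a_k = 0, 8, -8, 32/3, -16, 128/5, -128/3, 512/7, …
g: a_k = 3, 12, 24, 32, 32, 128/5, 256/15, 1024/105, …
L₀ := lclm(L_f,L_g); ord L₀ ≤ 2+1.
L = (-32 - 32·x)·Dx + (-4 - 32·x - 32·x^2)·Dx^2 + (3 + 10·x + 8·x^2)·Dx^3  (order 3).
h: a_k = 3, 20, 16, 128/3, 16, 256/5, -128/5, 8704/105, …
ICs: h(0) = 3, h′(0) = 20, h′′(0) = 32.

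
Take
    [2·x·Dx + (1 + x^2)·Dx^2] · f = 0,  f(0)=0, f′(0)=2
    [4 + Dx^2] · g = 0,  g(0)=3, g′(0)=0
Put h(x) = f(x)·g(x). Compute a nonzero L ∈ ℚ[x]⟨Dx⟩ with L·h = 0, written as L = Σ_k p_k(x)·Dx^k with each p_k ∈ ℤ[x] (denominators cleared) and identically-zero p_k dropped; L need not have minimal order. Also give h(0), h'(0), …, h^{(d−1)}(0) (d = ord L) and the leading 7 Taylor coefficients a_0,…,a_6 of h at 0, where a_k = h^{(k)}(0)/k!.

L = (160 + 464·x^2 + 464·x^4 + 256·x^6 + 64·x^8) + (96·x + 224·x^3 + 192·x^5 + 64·x^7)·Dx + (60 + 188·x^2 + 216·x^4 + 128·x^6 + 32·x^8)·Dx^2 + (24·x + 56·x^3 + 48·x^5 + 16·x^7)·Dx^3 + (5 + 18·x^2 + 25·x^4 + 16·x^6 + 4·x^8)·Dx^4  (order 4).
h: a_k = 0, 6, 0, -14, 0, 46/5, 0, …
ICs: h(0) = 0, h′(0) = 6, h′′(0) = 0, h′′′(0) = -84.

f: a_k = 0, 2, 0, -2/3, 0, 2/5, 0, …
g: a_k = 3, 0, -6, 0, 2, 0, -4/15, …
Product ⇒ symmetric product L₀, ord ≤ 4.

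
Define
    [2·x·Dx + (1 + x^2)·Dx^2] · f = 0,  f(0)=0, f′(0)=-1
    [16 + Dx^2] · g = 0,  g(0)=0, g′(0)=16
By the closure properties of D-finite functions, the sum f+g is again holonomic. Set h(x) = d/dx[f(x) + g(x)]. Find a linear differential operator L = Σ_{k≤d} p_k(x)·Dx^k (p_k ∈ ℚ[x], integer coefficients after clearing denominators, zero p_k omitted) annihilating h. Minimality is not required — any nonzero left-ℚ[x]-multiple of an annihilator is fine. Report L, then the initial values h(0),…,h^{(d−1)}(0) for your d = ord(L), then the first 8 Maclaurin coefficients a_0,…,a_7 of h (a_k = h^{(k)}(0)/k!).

f: a_k = 0, -1, 0, 1/3, 0, -1/5, 0, 1/7, …
g: a_k = 0, 16, 0, -128/3, 0, 512/15, 0, -4096/315, …
h₀=f+g: left-lcm gives L₀, ord ≤ 4.
Differentiate: ansatz ord ≤ ord L₀ ⇒ L.
L = (64·x + 704·x^3 + 256·x^5) + (112 + 416·x^2 + 432·x^4 + 128·x^6)·Dx + (4·x + 44·x^3 + 16·x^5)·Dx^2 + (7 + 26·x^2 + 27·x^4 + 8·x^6)·Dx^3  (order 3).
h: a_k = 15, 0, -127, 0, 509/3, 0, -4051/45, 0, …
ICs: h(0) = 15, h′(0) = 0, h′′(0) = -254.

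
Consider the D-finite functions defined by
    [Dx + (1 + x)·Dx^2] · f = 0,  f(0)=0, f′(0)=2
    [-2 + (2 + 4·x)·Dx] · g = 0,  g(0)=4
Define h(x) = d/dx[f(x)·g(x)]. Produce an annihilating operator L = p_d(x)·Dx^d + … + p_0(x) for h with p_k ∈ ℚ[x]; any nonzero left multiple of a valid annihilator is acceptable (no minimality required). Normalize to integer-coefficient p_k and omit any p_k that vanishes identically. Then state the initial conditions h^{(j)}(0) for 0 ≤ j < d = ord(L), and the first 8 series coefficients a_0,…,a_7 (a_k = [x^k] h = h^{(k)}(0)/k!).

f: a_k = 0, 2, -1, 2/3, -1/2, 2/5, -1/3, 2/7, …
g: a_k = 4, 4, -2, 2, -5/2, 7/2, -21/4, 33/4, …
f·g: L₀ = L_f ⊗_s L_g, ord ≤ 2·1.
h₀' ⇒ L via d/dx closure of L₀.
L = (1 + 4·x + x^2) + (7 + 27·x + 30·x^2 + 8·x^3)·Dx + (2 + 11·x + 21·x^2 + 16·x^3 + 4·x^4)·Dx^2  (order 2).
h: a_k = 8, 8, -16, 80/3, -131/3, 363/5, -618/5, 7544/35, …
ICs: h(0) = 8, h′(0) = 8.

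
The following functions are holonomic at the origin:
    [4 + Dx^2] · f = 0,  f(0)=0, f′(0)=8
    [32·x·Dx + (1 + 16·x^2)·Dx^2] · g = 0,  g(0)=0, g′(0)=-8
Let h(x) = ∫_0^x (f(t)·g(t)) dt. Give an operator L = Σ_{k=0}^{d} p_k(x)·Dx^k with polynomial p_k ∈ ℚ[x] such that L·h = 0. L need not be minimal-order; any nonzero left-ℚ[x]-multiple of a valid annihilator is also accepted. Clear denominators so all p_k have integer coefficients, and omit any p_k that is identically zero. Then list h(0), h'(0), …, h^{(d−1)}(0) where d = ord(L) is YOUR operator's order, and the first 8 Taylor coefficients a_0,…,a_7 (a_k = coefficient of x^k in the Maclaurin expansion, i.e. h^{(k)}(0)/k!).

f: a_k = 0, 8, 0, -16/3, 0, 16/15, 0, -32/315, …
g: a_k = 0, -8, 0, 128/3, 0, -2048/5, 0, 32768/7, …
Sym-product of L_f,L_g gives L₀ (≤ ord 4).
∫: right-multiply L₀ by Dx.
L = (1360 + 60416·x^2 + 106496·x^4 + 262144·x^6 + 1048576·x^8)·Dx + (2304·x + 45056·x^3 + 196608·x^5 + 1048576·x^7)·Dx^2 + (360 + 15872·x^2 + 36864·x^4 + 131072·x^6 + 524288·x^8)·Dx^3 + (576·x + 11264·x^3 + 49152·x^5 + 262144·x^7)·Dx^4 + (5 + 192·x^2 + 2560·x^4 + 16384·x^6 + 65536·x^8)·Dx^5  (order 5).
h: a_k = 0, 0, 0, -64/3, 0, 384/5, 0, -31616/63, …
ICs: h(0) = 0, h′(0) = 0, h′′(0) = 0, h′′′(0) = -128, h′′′′(0) = 0.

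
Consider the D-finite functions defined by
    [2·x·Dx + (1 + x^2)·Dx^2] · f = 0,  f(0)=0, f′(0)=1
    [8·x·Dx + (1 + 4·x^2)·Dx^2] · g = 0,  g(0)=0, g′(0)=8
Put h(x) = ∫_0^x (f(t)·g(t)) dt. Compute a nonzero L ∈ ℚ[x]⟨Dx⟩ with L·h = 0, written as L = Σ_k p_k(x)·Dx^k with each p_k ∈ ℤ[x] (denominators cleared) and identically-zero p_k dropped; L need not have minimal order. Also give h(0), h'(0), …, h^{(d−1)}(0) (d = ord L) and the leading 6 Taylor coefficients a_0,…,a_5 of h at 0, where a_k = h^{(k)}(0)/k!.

L = (-96·x - 800·x^3 - 1024·x^5 + 640·x^7 + 1536·x^9)·Dx^2 + (-20 - 412·x^2 - 1440·x^4 - 896·x^6 + 2240·x^8 + 2304·x^10)·Dx^3 + (-40·x - 280·x^3 - 480·x^5 + 272·x^7 + 1280·x^9 + 768·x^11)·Dx^4 + (-1 - 10·x^2 - 29·x^4 + 116·x^8 + 160·x^10 + 64·x^12)·Dx^5  (order 5).
h: a_k = 0, 0, 0, 8/3, 0, -8/3, …
ICs: h(0) = 0, h′(0) = 0, h′′(0) = 0, h′′′(0) = 16, h′′′′(0) = 0.

f: a_k = 0, 1, 0, -1/3, 0, 1/5, …
g: a_k = 0, 8, 0, -32/3, 0, 128/5, …
f·g: L₀ = L_f ⊗_s L_g, ord ≤ 2·2.
h=∫₀ˣh₀: take L = L₀·Dx.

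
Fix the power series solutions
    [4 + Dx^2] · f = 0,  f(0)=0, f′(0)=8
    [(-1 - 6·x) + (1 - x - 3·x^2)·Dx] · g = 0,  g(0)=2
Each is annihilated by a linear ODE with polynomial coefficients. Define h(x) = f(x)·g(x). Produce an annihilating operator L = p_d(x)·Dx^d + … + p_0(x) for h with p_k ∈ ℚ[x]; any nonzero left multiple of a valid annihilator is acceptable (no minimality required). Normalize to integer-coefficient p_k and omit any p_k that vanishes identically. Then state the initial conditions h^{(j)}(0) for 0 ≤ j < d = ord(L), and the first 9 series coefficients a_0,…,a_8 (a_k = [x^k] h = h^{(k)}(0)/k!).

f: a_k = 0, 8, 0, -16/3, 0, 16/15, 0, -32/315, 0, …
g: a_k = 2, 2, 8, 14, 38, 80, 194, 434, 1016, …
Sym-product of L_f,L_g gives L₀ (≤ ord 2).
L = (2 + 4·x + 12·x^2) + (2 + 12·x)·Dx + (-1 + x + 3·x^2)·Dx^2  (order 2).
h: a_k = 0, 16, 16, 160/3, 304/3, 3952/15, 8512/15, 427664/315, 192784/63, …
ICs: h(0) = 0, h′(0) = 16.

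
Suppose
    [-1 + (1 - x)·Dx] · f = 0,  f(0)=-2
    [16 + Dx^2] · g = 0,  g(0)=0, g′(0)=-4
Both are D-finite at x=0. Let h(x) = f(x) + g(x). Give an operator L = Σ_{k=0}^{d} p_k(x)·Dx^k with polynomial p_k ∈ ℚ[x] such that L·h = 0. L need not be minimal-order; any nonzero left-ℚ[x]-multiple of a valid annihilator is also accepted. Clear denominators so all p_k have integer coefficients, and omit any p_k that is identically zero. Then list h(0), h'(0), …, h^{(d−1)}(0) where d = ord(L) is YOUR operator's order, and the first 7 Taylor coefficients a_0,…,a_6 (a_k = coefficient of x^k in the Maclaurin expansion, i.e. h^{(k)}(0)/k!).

f: a_k = -2, -2, -2, -2, -2, -2, -2, …
g: a_k = 0, -4, 0, 32/3, 0, -128/15, 0, …
Sum ⇒ L₀ = lclm(L_f,L_g) in ℚ(x)⟨Dx⟩.
L = (176 - 256·x + 128·x^2) + (-144 + 400·x - 384·x^2 + 128·x^3)·Dx + (11 - 16·x + 8·x^2)·Dx^2 + (-9 + 25·x - 24·x^2 + 8·x^3)·Dx^3  (order 3).
h: a_k = -2, -6, -2, 26/3, -2, -158/15, -2, …
ICs: h(0) = -2, h′(0) = -6, h′′(0) = -4.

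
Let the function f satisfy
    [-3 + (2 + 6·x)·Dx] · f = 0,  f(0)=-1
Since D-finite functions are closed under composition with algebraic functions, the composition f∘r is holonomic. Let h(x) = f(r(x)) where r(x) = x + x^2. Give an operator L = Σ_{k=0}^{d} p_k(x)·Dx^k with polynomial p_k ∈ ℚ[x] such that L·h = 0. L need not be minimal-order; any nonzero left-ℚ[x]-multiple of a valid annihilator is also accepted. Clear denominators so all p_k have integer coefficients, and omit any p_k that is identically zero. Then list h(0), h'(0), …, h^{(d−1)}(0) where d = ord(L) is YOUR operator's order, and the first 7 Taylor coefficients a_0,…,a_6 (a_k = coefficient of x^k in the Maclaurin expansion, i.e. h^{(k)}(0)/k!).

L = (-3 - 6·x) + (2 + 6·x + 6·x^2)·Dx  (order 1).
h: a_k = -1, -3/2, -3/8, 9/16, -99/128, 243/256, -999/1024, …
ICs: h(0) = -1.

f: a_k = -1, -3/2, 9/8, -27/16, 405/128, -1701/256, 15309/1024, …
f∘r: x↦r, Dx↦Dx/r' in L_f ⇒ L₀.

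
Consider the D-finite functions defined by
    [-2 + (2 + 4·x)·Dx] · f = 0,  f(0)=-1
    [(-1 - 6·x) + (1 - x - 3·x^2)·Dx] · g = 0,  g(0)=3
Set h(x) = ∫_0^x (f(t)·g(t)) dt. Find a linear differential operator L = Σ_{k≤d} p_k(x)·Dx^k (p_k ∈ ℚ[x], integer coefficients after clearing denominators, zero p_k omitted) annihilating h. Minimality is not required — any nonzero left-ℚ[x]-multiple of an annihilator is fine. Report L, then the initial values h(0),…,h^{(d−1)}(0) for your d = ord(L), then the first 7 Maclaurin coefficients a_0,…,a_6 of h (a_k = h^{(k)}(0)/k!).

f: a_k = -1, -1, 1/2, -1/2, 5/8, -7/8, 21/16, …
g: a_k = 3, 3, 12, 21, 57, 120, 291, …
Product ⇒ symmetric product L₀, ord ≤ 1.
∫: right-multiply L₀ by Dx.
L = (2 + 7·x + 9·x^2)·Dx + (-1 - x + 5·x^2 + 6·x^3)·Dx^2  (order 2).
h: a_k = 0, -3, -3, -9/2, -33/4, -573/40, -231/8, …
ICs: h(0) = 0, h′(0) = -3.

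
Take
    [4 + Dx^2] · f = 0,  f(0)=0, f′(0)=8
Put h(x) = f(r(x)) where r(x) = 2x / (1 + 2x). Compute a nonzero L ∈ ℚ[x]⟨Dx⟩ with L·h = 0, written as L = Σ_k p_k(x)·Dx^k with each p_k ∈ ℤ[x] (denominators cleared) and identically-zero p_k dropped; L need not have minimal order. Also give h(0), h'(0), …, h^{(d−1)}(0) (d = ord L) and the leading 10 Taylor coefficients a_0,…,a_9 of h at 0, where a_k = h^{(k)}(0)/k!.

L = 16 + (4 + 24·x + 48·x^2 + 32·x^3)·Dx + (1 + 8·x + 24·x^2 + 32·x^3 + 16·x^4)·Dx^2  (order 2).
h: a_k = 0, 16, -32, 64/3, 128, -11008/15, 2560, -2262016/315, 776192/45, -100888576/2835, …
ICs: h(0) = 0, h′(0) = 16.

f: a_k = 0, 8, 0, -16/3, 0, 16/15, 0, -32/315, 0, 16/2835, …
L₀ from L_f via x↦r, Dx↦r'^{-1}Dx.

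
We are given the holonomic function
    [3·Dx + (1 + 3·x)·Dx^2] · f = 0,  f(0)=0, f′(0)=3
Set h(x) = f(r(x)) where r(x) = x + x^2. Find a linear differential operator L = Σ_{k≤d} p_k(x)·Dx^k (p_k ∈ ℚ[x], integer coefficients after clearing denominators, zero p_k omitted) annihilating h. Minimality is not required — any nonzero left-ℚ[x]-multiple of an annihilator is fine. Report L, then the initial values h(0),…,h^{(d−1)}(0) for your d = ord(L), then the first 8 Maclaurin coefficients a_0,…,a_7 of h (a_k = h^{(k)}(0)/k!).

f: a_k = 0, 3, -9/2, 9, -81/4, 243/5, -243/2, 2187/7, …
Change of var in L_f (x↦r) gives L₀.
L = (1 + 6·x + 6·x^2)·Dx + (1 + 5·x + 9·x^2 + 6·x^3)·Dx^2  (order 2).
h: a_k = 0, 3, -3/2, 0, 9/4, -27/5, 9, -81/7, …
ICs: h(0) = 0, h′(0) = 3.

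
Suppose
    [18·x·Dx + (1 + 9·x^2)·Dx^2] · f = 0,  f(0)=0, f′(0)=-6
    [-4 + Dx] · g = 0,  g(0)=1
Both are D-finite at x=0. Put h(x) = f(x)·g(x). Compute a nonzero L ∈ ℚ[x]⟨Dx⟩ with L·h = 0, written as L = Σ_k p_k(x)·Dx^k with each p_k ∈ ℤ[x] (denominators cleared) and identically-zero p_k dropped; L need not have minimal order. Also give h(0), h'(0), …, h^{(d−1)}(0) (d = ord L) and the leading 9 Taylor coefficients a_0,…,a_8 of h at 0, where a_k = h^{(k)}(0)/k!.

f: a_k = 0, -6, 0, 18, 0, -486/5, 0, 4374/7, 0, …
g: a_k = 1, 4, 8, 32/3, 32/3, 128/15, 256/45, 1024/315, 512/315, …
Product ⇒ symmetric product L₀, ord ≤ 2.
L = (16 - 72·x + 144·x^2) + (-8 + 18·x - 72·x^2)·Dx + (1 + 9·x^2)·Dx^2  (order 2).
h: a_k = 0, -6, -24, -30, 8, -86/5, -248, 538/105, 167656/105, …
ICs: h(0) = 0, h′(0) = -6.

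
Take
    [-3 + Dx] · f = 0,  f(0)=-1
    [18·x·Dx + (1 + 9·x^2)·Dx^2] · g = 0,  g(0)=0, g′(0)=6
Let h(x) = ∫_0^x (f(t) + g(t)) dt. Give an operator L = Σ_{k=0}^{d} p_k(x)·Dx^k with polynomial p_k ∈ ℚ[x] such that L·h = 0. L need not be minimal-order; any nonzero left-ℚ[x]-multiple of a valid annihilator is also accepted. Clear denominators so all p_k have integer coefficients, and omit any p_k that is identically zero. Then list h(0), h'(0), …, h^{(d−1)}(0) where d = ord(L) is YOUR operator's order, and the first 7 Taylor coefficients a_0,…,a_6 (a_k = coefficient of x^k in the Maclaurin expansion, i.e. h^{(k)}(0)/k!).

L = (18 - 108·x - 162·x^2)·Dx^2 + (-9 + 27·x + 27·x^2 - 81·x^3)·Dx^3 + (1 + 3·x + 9·x^2 + 27·x^3)·Dx^4  (order 4).
h: a_k = 0, -1, 3/2, -3/2, -45/8, -27/40, 1269/80, …
ICs: h(0) = 0, h′(0) = -1, h′′(0) = 3, h′′′(0) = -9.

f: a_k = -1, -3, -9/2, -9/2, -27/8, -81/40, -81/80, …
g: a_k = 0, 6, 0, -18, 0, 486/5, 0, …
h₀=f+g: left-lcm gives L₀, ord ≤ 3.
h=∫h₀ ⇒ L = L₀·Dx.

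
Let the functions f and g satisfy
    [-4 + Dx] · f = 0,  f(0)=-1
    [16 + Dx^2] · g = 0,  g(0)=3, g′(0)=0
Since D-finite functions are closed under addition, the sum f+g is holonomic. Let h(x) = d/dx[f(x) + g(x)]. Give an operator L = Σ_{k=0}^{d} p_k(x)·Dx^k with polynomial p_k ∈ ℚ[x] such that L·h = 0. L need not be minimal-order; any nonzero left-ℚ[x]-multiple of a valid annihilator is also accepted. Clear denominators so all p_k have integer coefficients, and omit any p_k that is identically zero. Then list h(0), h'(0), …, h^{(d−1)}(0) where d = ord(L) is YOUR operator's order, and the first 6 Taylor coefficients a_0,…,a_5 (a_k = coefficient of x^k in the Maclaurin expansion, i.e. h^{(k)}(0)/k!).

L = 64 - 16·Dx + 4·Dx^2 - Dx^3  (order 3).
h: a_k = -4, -64, -32, 256/3, -128/3, -2048/15, …
ICs: h(0) = -4, h′(0) = -64, h′′(0) = -64.

f: a_k = -1, -4, -8, -32/3, -32/3, -128/15, …
g: a_k = 3, 0, -24, 0, 32, 0, …
f+g: L₀ = lclm(L_f,L_g), ord ≤ 1+2.
h₀' ⇒ L via d/dx closure of L₀.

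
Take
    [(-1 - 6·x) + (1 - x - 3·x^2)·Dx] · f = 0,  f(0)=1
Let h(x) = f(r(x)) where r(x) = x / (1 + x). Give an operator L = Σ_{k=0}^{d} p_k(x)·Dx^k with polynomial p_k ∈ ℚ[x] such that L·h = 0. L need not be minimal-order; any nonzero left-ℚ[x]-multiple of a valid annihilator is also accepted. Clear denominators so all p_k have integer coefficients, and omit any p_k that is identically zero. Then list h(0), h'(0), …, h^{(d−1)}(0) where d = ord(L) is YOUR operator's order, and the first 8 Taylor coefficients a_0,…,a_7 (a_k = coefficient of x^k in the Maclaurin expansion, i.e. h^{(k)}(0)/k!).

f: a_k = 1, 1, 4, 7, 19, 40, 97, 217, …
Substitute x→r, Dx→(1/r')Dx; clear ⇒ L₀.
L = (1 + 7·x) + (-1 - 2·x + 2·x^2 + 3·x^3)·Dx  (order 1).
h: a_k = 1, 1, 3, 0, 9, -9, 36, -63, …
ICs: h(0) = 1.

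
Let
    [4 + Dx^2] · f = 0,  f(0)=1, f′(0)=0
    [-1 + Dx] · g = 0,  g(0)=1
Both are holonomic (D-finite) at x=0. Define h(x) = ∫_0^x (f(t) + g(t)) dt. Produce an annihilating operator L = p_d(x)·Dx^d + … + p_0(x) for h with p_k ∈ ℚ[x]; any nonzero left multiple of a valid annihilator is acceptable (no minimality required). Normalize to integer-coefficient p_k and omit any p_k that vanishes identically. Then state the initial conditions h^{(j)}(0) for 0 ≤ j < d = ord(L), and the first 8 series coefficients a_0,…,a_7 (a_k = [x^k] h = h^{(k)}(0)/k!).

f: a_k = 1, 0, -2, 0, 2/3, 0, -4/45, 0, …
g: a_k = 1, 1, 1/2, 1/6, 1/24, 1/120, 1/720, 1/5040, …
h₀=f+g: left-lcm gives L₀, ord ≤ 3.
∫: right-multiply L₀ by Dx.
L = -4·Dx + 4·Dx^2 - Dx^3 + Dx^4  (order 4).
h: a_k = 0, 2, 1/2, -1/2, 1/24, 17/120, 1/720, -1/80, …
ICs: h(0) = 0, h′(0) = 2, h′′(0) = 1, h′′′(0) = -3.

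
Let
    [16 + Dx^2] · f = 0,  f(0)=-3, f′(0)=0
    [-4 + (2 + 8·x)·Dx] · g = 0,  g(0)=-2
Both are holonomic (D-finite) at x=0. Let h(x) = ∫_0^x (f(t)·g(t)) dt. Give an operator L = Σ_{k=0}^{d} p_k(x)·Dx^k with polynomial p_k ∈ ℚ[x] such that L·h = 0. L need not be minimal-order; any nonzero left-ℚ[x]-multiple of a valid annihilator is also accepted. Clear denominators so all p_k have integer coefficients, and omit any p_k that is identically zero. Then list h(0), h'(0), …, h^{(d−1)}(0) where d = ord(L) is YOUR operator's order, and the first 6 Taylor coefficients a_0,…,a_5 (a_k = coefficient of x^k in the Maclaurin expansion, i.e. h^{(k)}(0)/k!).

L = (28 + 128·x + 256·x^2)·Dx + (-4 - 16·x)·Dx^2 + (1 + 8·x + 16·x^2)·Dx^3  (order 3).
h: a_k = 0, 6, 6, -20, -18, 20, …
ICs: h(0) = 0, h′(0) = 6, h′′(0) = 12.

f: a_k = -3, 0, 24, 0, -32, 0, …
g: a_k = -2, -4, 4, -8, 20, -56, …
h₀=f·g: eliminate ⇒ L₀, order ≤ 2·1.
h=∫h₀ ⇒ L = L₀·Dx.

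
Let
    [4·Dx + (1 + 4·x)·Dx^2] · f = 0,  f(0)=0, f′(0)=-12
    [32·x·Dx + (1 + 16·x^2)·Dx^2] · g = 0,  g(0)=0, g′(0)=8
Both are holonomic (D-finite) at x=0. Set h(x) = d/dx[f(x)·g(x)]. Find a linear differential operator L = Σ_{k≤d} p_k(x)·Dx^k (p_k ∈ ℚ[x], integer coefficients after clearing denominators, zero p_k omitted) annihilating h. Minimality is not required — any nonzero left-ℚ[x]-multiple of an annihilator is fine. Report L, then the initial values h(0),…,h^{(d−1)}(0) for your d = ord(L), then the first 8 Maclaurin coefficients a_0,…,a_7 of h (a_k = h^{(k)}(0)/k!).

f: a_k = 0, -12, 24, -64, 192, -3072/5, 2048, -49152/7, …
g: a_k = 0, 8, 0, -128/3, 0, 2048/5, 0, -32768/7, …
f·g: L₀ = L_f ⊗_s L_g, ord ≤ 2·2.
h₀' ⇒ L via d/dx closure of L₀.
L = (1536 + 11264·x + 81920·x^2 + 638976·x^3 + 1966080·x^4 + 3407872·x^5 + 4194304·x^7) + (288 + 7936·x + 78848·x^2 + 495616·x^3 + 2228224·x^4 + 6094848·x^5 + 9175040·x^6 + 3145728·x^7 + 14680064·x^8)·Dx + (48 + 1024·x + 12288·x^2 + 79872·x^3 + 368640·x^4 + 1277952·x^5 + 3145728·x^6 + 4718592·x^7 + 3145728·x^8 + 8388608·x^9)·Dx^2 + (5 + 72·x + 592·x^2 + 3584·x^3 + 16896·x^4 + 61440·x^5 + 172032·x^6 + 393216·x^7 + 589824·x^8 + 524288·x^9 + 1048576·x^10)·Dx^3  (order 3).
h: a_k = 0, -192, 576, 0, 2560, -212992/5, 630784/5, 0, …
ICs: h(0) = 0, h′(0) = -192, h′′(0) = 1152.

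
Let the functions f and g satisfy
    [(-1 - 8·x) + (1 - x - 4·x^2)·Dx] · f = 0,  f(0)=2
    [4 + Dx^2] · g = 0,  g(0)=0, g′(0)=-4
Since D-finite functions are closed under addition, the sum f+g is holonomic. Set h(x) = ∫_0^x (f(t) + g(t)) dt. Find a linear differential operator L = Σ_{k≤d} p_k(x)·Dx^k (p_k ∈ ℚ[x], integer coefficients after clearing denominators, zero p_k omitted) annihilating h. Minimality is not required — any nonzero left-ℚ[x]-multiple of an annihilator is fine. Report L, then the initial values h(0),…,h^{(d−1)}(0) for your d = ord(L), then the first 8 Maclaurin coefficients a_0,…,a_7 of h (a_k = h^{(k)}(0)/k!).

L = (116 + 1008·x + 968·x^2 + 2688·x^3 + 640·x^4 + 1024·x^5)·Dx + (-28 - 4·x + 8·x^2 + 200·x^3 + 480·x^4 + 384·x^5 + 512·x^6)·Dx^2 + (29 + 252·x + 242·x^2 + 672·x^3 + 160·x^4 + 256·x^5)·Dx^3 + (-7 - x + 2·x^2 + 50·x^3 + 120·x^4 + 96·x^5 + 128·x^6)·Dx^4  (order 4).
h: a_k = 0, 2, -1, 10/3, 31/6, 58/5, 971/45, 362/7, …
ICs: h(0) = 0, h′(0) = 2, h′′(0) = -2, h′′′(0) = 20.

f: a_k = 2, 2, 10, 18, 58, 130, 362, 882, …
g: a_k = 0, -4, 0, 8/3, 0, -8/15, 0, 16/315, …
L₀ := lclm(L_f,L_g); ord L₀ ≤ 1+2.
h=∫h₀ ⇒ L = L₀·Dx.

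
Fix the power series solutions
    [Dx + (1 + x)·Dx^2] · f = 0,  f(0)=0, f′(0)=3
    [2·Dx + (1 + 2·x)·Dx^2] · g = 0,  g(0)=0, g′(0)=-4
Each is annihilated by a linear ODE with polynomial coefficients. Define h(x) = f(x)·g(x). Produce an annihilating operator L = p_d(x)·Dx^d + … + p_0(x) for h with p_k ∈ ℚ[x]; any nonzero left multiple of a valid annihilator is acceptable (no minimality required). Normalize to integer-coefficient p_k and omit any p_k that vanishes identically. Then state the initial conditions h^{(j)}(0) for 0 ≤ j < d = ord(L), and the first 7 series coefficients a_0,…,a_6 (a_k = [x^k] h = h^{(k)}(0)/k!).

f: a_k = 0, 3, -3/2, 1, -3/4, 3/5, -1/2, …
g: a_k = 0, -4, 4, -16/3, 8, -64/5, 64/3, …
Sym-product of L_f,L_g gives L₀ (≤ ord 4).
L = (20 + 48·x + 32·x^2)·Dx + (66 + 268·x + 360·x^2 + 160·x^3)·Dx^2 + (32 + 180·x + 372·x^2 + 336·x^3 + 112·x^4)·Dx^3 + (3 + 22·x + 63·x^2 + 88·x^3 + 60·x^4 + 16·x^5)·Dx^4  (order 4).
h: a_k = 0, 0, -12, 18, -26, 39, -917/15, …
ICs: h(0) = 0, h′(0) = 0, h′′(0) = -24, h′′′(0) = 108.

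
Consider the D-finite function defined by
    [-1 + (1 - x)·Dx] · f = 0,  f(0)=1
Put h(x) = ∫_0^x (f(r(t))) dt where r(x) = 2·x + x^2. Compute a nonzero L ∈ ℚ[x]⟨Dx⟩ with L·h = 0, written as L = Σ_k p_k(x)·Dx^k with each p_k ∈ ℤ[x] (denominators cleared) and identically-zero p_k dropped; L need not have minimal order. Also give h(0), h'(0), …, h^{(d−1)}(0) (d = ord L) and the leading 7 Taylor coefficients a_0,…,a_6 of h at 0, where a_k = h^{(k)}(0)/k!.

L = (2 + 2·x)·Dx + (-1 + 2·x + x^2)·Dx^2  (order 2).
h: a_k = 0, 1, 1, 5/3, 3, 29/5, 35/3, …
ICs: h(0) = 0, h′(0) = 1.

f: a_k = 1, 1, 1, 1, 1, 1, 1, …
Change of var in L_f (x↦r) gives L₀.
h=∫h₀ ⇒ L = L₀·Dx.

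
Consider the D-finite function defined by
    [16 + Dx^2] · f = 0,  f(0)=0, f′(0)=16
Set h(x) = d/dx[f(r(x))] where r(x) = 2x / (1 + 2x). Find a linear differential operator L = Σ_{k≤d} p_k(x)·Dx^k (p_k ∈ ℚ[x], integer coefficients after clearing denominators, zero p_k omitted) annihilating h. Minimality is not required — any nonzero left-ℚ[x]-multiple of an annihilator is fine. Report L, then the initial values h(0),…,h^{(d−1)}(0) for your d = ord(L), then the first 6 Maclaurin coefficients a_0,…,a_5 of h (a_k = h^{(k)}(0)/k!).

L = (88 + 96·x + 96·x^2) + (12 + 72·x + 144·x^2 + 96·x^3)·Dx + (1 + 8·x + 24·x^2 + 32·x^3 + 16·x^4)·Dx^2  (order 2).
h: a_k = 32, -128, -640, 7168, -98816/3, 92160, …
ICs: h(0) = 32, h′(0) = -128.

f: a_k = 0, 16, 0, -128/3, 0, 512/15, …
Change of var in L_f (x↦r) gives L₀.
Derive L from L₀ (diff closure).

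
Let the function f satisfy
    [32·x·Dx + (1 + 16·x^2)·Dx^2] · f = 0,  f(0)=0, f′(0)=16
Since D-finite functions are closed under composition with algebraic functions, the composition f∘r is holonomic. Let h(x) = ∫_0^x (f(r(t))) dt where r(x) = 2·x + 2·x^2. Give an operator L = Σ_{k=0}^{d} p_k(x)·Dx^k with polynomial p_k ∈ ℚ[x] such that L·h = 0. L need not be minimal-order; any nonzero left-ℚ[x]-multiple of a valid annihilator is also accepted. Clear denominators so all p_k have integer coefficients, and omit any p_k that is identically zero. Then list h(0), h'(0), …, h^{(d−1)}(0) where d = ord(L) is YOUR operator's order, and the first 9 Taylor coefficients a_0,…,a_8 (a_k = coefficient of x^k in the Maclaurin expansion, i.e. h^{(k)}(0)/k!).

L = (-2 + 128·x + 512·x^2 + 768·x^3 + 384·x^4)·Dx^2 + (1 + 2·x + 64·x^2 + 256·x^3 + 320·x^4 + 128·x^5)·Dx^3  (order 3).
h: a_k = 0, 0, 16, 32/3, -512/3, -2048/5, 60416/15, 391168/21, -819200/7, …
ICs: h(0) = 0, h′(0) = 0, h′′(0) = 32.

f: a_k = 0, 16, 0, -256/3, 0, 4096/5, 0, -65536/7, 0, …
h₀=f(r): pull back L_f along r ⇒ L₀.
h=∫h₀ ⇒ L = L₀·Dx.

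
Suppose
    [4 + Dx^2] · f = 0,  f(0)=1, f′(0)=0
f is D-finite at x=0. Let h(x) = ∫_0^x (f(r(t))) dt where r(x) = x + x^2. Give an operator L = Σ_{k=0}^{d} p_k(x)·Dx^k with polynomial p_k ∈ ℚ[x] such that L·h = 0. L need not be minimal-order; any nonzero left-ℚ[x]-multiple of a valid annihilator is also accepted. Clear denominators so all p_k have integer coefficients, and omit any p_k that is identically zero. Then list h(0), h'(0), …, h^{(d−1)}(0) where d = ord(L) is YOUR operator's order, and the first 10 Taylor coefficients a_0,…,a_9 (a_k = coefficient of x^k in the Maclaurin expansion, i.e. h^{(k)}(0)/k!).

f: a_k = 1, 0, -2, 0, 2/3, 0, -4/45, 0, 2/315, 0, …
L₀ from L_f via x↦r, Dx↦r'^{-1}Dx.
h=∫₀ˣh₀: take L = L₀·Dx.
L = (4 + 24·x + 48·x^2 + 32·x^3)·Dx - 2·Dx^2 + (1 + 2·x)·Dx^3  (order 3).
h: a_k = 0, 1, 0, -2/3, -1, -4/15, 4/9, 176/315, 4/15, -208/2835, …
ICs: h(0) = 0, h′(0) = 1, h′′(0) = 0.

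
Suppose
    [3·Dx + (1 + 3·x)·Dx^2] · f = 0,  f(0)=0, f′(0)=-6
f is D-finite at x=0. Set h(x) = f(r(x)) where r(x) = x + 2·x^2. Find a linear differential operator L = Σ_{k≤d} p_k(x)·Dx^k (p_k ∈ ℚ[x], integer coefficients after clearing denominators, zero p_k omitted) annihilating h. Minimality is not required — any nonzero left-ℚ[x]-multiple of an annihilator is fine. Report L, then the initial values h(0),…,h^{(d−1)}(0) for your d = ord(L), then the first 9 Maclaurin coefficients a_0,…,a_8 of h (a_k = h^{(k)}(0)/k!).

f: a_k = 0, -6, 9, -18, 81/2, -486/5, 243, -4374/7, 6561/4, …
Change of var in L_f (x↦r) gives L₀.
L = (-1 + 12·x + 24·x^2)·Dx + (1 + 7·x + 18·x^2 + 24·x^3)·Dx^2  (order 2).
h: a_k = 0, -6, -3, 18, -63/2, 54/5, 99, -2106/7, 1377/4, …
ICs: h(0) = 0, h′(0) = -6.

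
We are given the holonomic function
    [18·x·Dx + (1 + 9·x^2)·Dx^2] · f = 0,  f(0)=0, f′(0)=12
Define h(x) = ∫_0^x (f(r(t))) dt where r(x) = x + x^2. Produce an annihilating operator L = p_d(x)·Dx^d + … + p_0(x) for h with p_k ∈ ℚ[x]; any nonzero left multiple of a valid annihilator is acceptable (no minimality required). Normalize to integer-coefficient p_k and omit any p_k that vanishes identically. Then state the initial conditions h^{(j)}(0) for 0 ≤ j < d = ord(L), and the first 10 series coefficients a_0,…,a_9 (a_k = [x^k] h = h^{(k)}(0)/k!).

L = (-2 + 18·x + 72·x^2 + 108·x^3 + 54·x^4)·Dx^2 + (1 + 2·x + 9·x^2 + 36·x^3 + 45·x^4 + 18·x^5)·Dx^3  (order 3).
h: a_k = 0, 0, 6, 4, -9, -108/5, 72/5, 936/7, 1215/14, -756, …
ICs: h(0) = 0, h′(0) = 0, h′′(0) = 12.

f: a_k = 0, 12, 0, -36, 0, 972/5, 0, -8748/7, 0, 8748, …
h₀=f(r): pull back L_f along r ⇒ L₀.
∫: right-multiply L₀ by Dx.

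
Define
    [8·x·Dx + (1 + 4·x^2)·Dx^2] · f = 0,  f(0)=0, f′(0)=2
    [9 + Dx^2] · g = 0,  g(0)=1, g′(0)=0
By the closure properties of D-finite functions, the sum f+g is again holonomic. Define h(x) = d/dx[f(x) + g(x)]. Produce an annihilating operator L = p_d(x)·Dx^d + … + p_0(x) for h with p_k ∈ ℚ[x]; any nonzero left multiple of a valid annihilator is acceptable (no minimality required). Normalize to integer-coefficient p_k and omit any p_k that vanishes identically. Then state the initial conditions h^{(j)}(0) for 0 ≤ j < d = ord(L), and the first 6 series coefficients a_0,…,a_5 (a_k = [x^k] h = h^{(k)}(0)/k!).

L = (-2808·x + 19008·x^3 + 10368·x^5) + (9 + 1548·x^2 + 7344·x^4 + 5184·x^6)·Dx + (-312·x + 2112·x^3 + 1152·x^5)·Dx^2 + (1 + 172·x^2 + 816·x^4 + 576·x^6)·Dx^3  (order 3).
h: a_k = 2, -9, -8, 27/2, 32, -243/40, …
ICs: h(0) = 2, h′(0) = -9, h′′(0) = -16.

f: a_k = 0, 2, 0, -8/3, 0, 32/5, …
g: a_k = 1, 0, -9/2, 0, 27/8, 0, …
f+g: L₀ = lclm(L_f,L_g), ord ≤ 2+2.
Differentiate: ansatz ord ≤ ord L₀ ⇒ L.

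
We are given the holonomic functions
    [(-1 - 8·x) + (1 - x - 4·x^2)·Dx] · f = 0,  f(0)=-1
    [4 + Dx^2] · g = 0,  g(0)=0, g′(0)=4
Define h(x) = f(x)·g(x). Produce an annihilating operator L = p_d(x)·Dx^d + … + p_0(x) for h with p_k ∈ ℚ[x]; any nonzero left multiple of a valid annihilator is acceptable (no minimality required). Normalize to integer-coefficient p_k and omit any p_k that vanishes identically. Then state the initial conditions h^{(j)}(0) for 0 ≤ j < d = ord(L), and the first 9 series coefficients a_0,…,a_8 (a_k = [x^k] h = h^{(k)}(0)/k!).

f: a_k = -1, -1, -5, -9, -29, -65, -181, -441, -1165, …
g: a_k = 0, 4, 0, -8/3, 0, 8/15, 0, -16/315, 0, …
h₀=f·g: eliminate ⇒ L₀, order ≤ 1·2.
L = (4 + 4·x + 16·x^2) + (2 + 16·x)·Dx + (-1 + x + 4·x^2)·Dx^2  (order 2).
h: a_k = 0, -4, -4, -52/3, -100/3, -516/5, -3548/15, -204524/315, -502556/315, …
ICs: h(0) = 0, h′(0) = -4.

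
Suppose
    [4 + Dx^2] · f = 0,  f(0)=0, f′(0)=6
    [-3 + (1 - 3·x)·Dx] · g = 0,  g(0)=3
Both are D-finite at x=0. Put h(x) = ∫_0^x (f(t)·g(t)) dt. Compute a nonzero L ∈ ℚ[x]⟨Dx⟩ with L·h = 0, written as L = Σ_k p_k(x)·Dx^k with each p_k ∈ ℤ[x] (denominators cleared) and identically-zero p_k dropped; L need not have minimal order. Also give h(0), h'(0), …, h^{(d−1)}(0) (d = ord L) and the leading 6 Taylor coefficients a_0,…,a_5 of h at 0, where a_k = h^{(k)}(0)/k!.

L = (-4 + 12·x)·Dx + 6·Dx^2 + (-1 + 3·x)·Dx^3  (order 3).
h: a_k = 0, 0, 9, 18, 75/2, 90, …
ICs: h(0) = 0, h′(0) = 0, h′′(0) = 18.

f: a_k = 0, 6, 0, -4, 0, 4/5, …
g: a_k = 3, 9, 27, 81, 243, 729, …
h₀=f·g: eliminate ⇒ L₀, order ≤ 2·1.
∫: right-multiply L₀ by Dx.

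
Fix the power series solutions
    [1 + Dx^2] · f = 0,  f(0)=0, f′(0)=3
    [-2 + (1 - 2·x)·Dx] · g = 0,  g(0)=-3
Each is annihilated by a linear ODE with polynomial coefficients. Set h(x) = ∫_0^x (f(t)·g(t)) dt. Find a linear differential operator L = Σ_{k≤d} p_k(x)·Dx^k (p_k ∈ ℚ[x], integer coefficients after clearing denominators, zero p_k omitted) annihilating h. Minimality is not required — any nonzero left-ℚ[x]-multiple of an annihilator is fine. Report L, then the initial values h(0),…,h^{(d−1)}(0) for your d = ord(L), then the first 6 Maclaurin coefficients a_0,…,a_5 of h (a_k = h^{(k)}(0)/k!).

f: a_k = 0, 3, 0, -1/2, 0, 1/40, …
g: a_k = -3, -6, -12, -24, -48, -96, …
h₀=f·g: eliminate ⇒ L₀, order ≤ 2·1.
∫: right-multiply L₀ by Dx.
L = (-1 + 2·x)·Dx + 4·Dx^2 + (-1 + 2·x)·Dx^3  (order 3).
h: a_k = 0, 0, -9/2, -6, -69/8, -69/5, …
ICs: h(0) = 0, h′(0) = 0, h′′(0) = -9.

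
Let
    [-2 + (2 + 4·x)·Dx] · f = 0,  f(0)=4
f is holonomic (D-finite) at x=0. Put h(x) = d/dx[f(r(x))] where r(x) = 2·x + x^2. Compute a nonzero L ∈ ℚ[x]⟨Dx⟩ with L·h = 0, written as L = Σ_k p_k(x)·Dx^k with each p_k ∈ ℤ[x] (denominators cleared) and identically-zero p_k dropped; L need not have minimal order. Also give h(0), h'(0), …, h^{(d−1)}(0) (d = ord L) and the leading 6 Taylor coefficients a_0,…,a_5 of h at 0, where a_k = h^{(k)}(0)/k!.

L = -1 + (-1 - 5·x - 6·x^2 - 2·x^3)·Dx  (order 1).
h: a_k = 8, -8, 24, -72, 220, -684, …
ICs: h(0) = 8.

f: a_k = 4, 4, -2, 2, -5/2, 7/2, …
Substitute x→r, Dx→(1/r')Dx; clear ⇒ L₀.
h=h₀': d/dx-closure on L₀ ⇒ L.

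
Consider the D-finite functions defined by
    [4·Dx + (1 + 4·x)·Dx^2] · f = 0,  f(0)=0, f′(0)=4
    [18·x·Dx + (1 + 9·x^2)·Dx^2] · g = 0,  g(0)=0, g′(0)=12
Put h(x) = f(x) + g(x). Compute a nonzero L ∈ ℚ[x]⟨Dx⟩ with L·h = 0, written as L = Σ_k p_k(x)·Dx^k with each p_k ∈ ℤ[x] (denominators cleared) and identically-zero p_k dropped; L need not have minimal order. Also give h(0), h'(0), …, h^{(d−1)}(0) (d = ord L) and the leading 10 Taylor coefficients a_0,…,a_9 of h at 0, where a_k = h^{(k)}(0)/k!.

L = (-36 - 432·x + 972·x^2 + 1296·x^3)·Dx + (-25 - 72·x - 189·x^2 + 1944·x^3 + 2592·x^4)·Dx^2 + (-2 + x + 36·x^2 + 81·x^3 + 486·x^4 + 648·x^5)·Dx^3  (order 3).
h: a_k = 0, 16, -8, -44/3, -64, 1996/5, -2048/3, 7636/7, -8192, 340876/9, …
ICs: h(0) = 0, h′(0) = 16, h′′(0) = -16.

f: a_k = 0, 4, -8, 64/3, -64, 1024/5, -2048/3, 16384/7, -8192, 262144/9, …
g: a_k = 0, 12, 0, -36, 0, 972/5, 0, -8748/7, 0, 8748, …
f+g: L₀ = lclm(L_f,L_g), ord ≤ 2+2.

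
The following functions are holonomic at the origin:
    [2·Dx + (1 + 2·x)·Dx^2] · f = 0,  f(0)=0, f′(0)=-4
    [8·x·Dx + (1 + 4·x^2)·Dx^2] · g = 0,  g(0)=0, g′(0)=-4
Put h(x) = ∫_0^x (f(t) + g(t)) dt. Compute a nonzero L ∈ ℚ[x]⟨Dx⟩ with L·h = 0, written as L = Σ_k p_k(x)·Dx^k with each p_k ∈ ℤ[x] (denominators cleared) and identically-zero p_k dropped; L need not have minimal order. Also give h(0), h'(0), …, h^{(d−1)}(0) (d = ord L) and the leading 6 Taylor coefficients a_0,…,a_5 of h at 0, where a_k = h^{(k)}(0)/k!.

L = (-8 - 48·x + 96·x^2 + 64·x^3)·Dx^2 + (-8 - 16·x + 192·x^3 + 128·x^4)·Dx^3 + (-1 + 2·x + 8·x^2 + 16·x^3 + 48·x^4 + 32·x^5)·Dx^4  (order 4).
h: a_k = 0, 0, -4, 4/3, 0, 8/5, …
ICs: h(0) = 0, h′(0) = 0, h′′(0) = -8, h′′′(0) = 8.

f: a_k = 0, -4, 4, -16/3, 8, -64/5, …
g: a_k = 0, -4, 0, 16/3, 0, -64/5, …
Sum ⇒ L₀ = lclm(L_f,L_g) in ℚ(x)⟨Dx⟩.
h=∫h₀ ⇒ L = L₀·Dx.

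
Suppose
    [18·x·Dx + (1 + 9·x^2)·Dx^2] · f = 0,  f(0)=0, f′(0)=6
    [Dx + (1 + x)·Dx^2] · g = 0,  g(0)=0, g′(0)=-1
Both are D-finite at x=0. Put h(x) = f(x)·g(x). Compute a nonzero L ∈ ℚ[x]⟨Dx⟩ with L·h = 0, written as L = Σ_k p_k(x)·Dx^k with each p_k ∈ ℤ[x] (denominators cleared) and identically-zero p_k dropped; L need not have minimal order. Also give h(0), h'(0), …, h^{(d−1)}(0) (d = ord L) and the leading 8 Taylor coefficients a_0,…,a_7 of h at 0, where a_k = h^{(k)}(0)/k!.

L = (1368 + 2700·x + 37584·x^2 + 95580·x^3 + 87480·x^4 + 37908·x^5 + 26244·x^7)·Dx + (1298 + 9180·x + 54612·x^2 + 194724·x^3 + 324000·x^4 + 271188·x^5 + 102060·x^6 + 78732·x^7 + 91854·x^8)·Dx^2 + (76 + 2848·x + 12096·x^2 + 43992·x^3 + 117288·x^4 + 173016·x^5 + 139968·x^6 + 75816·x^7 + 78732·x^8 + 52488·x^9)·Dx^3 + (37 + 146·x + 901·x^2 + 2808·x^3 + 7362·x^4 + 15228·x^5 + 21546·x^6 + 17496·x^7 + 12393·x^8 + 13122·x^9 + 6561·x^10)·Dx^4  (order 4).
h: a_k = 0, 0, -6, 3, 16, -15/2, -462/5, 451/10, …
ICs: h(0) = 0, h′(0) = 0, h′′(0) = -12, h′′′(0) = 18.

f: a_k = 0, 6, 0, -18, 0, 486/5, 0, -4374/7, …
g: a_k = 0, -1, 1/2, -1/3, 1/4, -1/5, 1/6, -1/7, …
f·g: L₀ = L_f ⊗_s L_g, ord ≤ 2·2.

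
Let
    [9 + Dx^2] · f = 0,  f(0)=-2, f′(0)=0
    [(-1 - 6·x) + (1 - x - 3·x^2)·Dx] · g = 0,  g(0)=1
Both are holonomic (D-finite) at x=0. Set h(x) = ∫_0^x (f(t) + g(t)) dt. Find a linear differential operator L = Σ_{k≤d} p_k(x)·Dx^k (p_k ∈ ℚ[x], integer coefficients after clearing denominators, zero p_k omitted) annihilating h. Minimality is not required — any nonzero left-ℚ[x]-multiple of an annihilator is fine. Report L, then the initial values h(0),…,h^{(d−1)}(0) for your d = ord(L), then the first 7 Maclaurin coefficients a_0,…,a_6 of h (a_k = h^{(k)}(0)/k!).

f: a_k = -2, 0, 9, 0, -27/4, 0, 81/40, …
g: a_k = 1, 1, 4, 7, 19, 40, 97, …
f+g: L₀ = lclm(L_f,L_g), ord ≤ 2+1.
h=∫h₀ ⇒ L = L₀·Dx.
L = (-459 - 2916·x - 1539·x^2 - 3888·x^3 - 3645·x^4 - 4374·x^5)·Dx + (153 - 153·x - 378·x^2 + 405·x^3 - 2187·x^5 - 2187·x^6)·Dx^2 + (-51 - 324·x - 171·x^2 - 432·x^3 - 405·x^4 - 486·x^5)·Dx^3 + (17 - 17·x - 42·x^2 + 45·x^3 - 243·x^5 - 243·x^6)·Dx^4  (order 4).
h: a_k = 0, -1, 1/2, 13/3, 7/4, 49/20, 20/3, …
ICs: h(0) = 0, h′(0) = -1, h′′(0) = 1, h′′′(0) = 26.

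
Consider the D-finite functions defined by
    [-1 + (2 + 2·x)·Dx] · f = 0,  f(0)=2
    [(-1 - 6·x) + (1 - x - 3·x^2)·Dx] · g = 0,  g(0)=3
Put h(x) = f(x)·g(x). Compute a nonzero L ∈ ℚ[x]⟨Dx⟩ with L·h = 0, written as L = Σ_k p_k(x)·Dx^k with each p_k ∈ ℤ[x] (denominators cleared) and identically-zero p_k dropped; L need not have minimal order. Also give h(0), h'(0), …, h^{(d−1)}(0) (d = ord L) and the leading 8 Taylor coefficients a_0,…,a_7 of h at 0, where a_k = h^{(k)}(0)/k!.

f: a_k = 2, 1, -1/4, 1/8, -5/64, 7/128, -21/512, 33/1024, …
g: a_k = 3, 3, 12, 21, 57, 120, 291, 651, …
f·g: L₀ = L_f ⊗_s L_g, ord ≤ 1·1.
L = (3 + 13·x + 9·x^2) + (-2 + 8·x^2 + 6·x^3)·Dx  (order 1).
h: a_k = 6, 9, 105/4, 429/8, 8457/64, 37527/128, 353013/512, 1606773/1024, …
ICs: h(0) = 6.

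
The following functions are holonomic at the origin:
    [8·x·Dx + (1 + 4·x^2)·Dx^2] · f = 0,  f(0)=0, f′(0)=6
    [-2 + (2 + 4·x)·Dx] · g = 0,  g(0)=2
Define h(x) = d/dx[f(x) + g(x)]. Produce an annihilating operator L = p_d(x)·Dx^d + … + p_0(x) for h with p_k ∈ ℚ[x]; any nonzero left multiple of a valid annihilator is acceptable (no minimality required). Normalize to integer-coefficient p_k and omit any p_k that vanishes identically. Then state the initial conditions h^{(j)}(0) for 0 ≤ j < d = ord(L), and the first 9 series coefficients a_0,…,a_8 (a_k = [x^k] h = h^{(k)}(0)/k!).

L = (-8 - 40·x + 96·x^2 + 96·x^3) + (-11 - 32·x + 40·x^2 + 384·x^3 + 336·x^4)·Dx + (-1 + 6·x + 24·x^2 + 48·x^3 + 112·x^4 + 96·x^5)·Dx^2  (order 2).
h: a_k = 8, -2, -21, -5, 419/4, -63/4, -2841/8, -429/8, 104739/64, …
ICs: h(0) = 8, h′(0) = -2.

f: a_k = 0, 6, 0, -8, 0, 96/5, 0, -384/7, 0, …
g: a_k = 2, 2, -1, 1, -5/4, 7/4, -21/8, 33/8, -429/64, …
h₀=f+g: left-lcm gives L₀, ord ≤ 3.
h=h₀': d/dx-closure on L₀ ⇒ L.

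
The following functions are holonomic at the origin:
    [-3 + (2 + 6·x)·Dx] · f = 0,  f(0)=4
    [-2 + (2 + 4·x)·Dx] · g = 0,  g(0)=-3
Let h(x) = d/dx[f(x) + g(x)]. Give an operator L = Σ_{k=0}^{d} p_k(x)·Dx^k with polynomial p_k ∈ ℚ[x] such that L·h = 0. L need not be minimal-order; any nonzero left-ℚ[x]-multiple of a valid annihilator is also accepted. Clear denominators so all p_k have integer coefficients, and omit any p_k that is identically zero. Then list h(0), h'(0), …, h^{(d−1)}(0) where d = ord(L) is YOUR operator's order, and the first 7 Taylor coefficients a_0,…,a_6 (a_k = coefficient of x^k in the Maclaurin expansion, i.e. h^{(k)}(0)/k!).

L = -9 + (-15 - 36·x)·Dx + (-2 - 10·x - 12·x^2)·Dx^2  (order 2).
h: a_k = 3, -6, 63/4, -345/8, 7665/64, -42903/128, 483021/512, …
ICs: h(0) = 3, h′(0) = -6.

f: a_k = 4, 6, -9/2, 27/4, -405/32, 1701/64, -15309/256, …
g: a_k = -3, -3, 3/2, -3/2, 15/8, -21/8, 63/16, …
Sum ⇒ L₀ = lclm(L_f,L_g) in ℚ(x)⟨Dx⟩.
h₀' ⇒ L via d/dx closure of L₀.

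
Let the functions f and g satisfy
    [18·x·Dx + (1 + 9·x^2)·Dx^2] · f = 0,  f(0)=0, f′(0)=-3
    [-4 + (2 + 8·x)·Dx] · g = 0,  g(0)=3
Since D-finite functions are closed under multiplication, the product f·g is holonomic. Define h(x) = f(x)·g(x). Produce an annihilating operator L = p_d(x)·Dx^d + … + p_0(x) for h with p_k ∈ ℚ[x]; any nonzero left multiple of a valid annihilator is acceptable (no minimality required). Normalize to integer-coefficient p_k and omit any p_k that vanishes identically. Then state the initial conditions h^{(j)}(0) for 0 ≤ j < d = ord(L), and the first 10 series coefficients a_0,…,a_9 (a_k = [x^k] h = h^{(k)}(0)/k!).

f: a_k = 0, -3, 0, 9, 0, -243/5, 0, 2187/7, 0, -2187, …
g: a_k = 3, 6, -6, 12, -30, 84, -252, 792, -2574, 8580, …
f·g: L₀ = L_f ⊗_s L_g, ord ≤ 2·1.
L = (12 - 36·x - 36·x^2) + (-4 + 2·x + 108·x^2 + 144·x^3)·Dx + (1 + 8·x + 25·x^2 + 72·x^3 + 144·x^4)·Dx^2  (order 2).
h: a_k = 0, -9, -18, 45, 18, -549/5, -2178/5, 60021/35, -11502/35, -10665/7, …
ICs: h(0) = 0, h′(0) = -9.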